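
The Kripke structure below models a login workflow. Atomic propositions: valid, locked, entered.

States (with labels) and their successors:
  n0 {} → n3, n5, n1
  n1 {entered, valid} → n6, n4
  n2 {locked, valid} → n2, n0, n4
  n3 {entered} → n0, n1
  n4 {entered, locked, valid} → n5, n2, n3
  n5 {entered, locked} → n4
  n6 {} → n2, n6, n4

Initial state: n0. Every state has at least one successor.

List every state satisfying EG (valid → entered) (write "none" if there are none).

{n0, n1, n3, n4, n5, n6}

States satisfying valid → entered: {n0, n1, n3, n4, n5, n6}.
States satisfying EG (valid → entered): {n0, n1, n3, n4, n5, n6}.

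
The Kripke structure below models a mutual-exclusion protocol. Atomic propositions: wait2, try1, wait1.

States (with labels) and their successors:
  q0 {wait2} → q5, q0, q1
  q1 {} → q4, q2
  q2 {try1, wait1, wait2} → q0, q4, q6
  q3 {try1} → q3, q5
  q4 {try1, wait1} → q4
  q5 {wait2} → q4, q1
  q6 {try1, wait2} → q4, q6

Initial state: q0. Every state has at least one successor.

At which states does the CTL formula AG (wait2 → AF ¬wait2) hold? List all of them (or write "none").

{q4}

States satisfying wait2 → AF ¬wait2: {q1, q3, q4, q5}.
States satisfying AG (wait2 → AF ¬wait2): {q4}.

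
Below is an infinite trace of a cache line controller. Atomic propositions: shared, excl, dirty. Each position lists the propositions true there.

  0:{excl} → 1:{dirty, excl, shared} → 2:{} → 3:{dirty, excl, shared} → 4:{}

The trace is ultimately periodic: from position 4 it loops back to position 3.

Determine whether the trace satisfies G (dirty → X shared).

No

dirty → X shared must hold at every position from 0 onward. It fails at position 1, so G (dirty → X shared) is false.
Positions where dirty holds: 1, 3.
Check X shared at each: 1→fails, 3→fails.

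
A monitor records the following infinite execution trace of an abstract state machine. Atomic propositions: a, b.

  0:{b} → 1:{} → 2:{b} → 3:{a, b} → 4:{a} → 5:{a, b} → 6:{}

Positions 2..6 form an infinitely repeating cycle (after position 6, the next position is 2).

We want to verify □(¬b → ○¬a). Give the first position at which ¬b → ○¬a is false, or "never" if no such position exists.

4

Check ¬b → ○¬a at each position in order: 0 ✓, 1 ✓, 2 ✓, 3 ✓.
At position 4 the labels are {a} and the next position 5 has {a, b}, so ¬b → ○¬a is false there. This is the first violation.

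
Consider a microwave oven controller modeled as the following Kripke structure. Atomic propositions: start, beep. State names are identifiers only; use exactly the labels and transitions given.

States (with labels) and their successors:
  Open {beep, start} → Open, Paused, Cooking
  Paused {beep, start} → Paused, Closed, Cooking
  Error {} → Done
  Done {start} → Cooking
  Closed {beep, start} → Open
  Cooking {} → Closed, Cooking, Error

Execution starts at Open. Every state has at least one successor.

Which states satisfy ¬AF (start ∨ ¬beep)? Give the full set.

none

States satisfying start ∨ ¬beep: {Open, Paused, Error, Done, Closed, Cooking}.
States satisfying AF (start ∨ ¬beep): {Open, Paused, Error, Done, Closed, Cooking}.
States satisfying ¬AF (start ∨ ¬beep): ∅.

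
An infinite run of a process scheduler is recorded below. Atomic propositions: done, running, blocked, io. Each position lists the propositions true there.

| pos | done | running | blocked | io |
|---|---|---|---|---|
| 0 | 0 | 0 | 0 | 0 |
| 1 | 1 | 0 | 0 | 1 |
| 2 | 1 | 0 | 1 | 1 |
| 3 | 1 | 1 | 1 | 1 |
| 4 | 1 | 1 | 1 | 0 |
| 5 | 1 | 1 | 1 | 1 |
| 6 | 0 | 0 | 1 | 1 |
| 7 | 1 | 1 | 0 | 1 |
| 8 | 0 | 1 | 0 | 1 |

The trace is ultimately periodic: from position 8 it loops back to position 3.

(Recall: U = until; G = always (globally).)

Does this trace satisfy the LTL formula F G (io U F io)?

G (io U F io) holds at position 0, which is reachable from 0, so F G (io U F io) holds.

Yes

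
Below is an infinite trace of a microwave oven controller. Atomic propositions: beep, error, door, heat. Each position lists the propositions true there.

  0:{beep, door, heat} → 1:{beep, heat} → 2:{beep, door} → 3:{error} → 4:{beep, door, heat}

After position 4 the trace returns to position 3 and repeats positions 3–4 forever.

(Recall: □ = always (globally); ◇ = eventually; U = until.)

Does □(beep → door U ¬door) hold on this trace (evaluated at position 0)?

beep → door U ¬door holds at every position 0..4, and those are all positions ever visited, so □(beep → door U ¬door) holds.
Positions where beep holds: 0, 1, 2, 4.
Check door U ¬door at each: 0→ok, 1→ok, 2→ok, 4→ok.

Holds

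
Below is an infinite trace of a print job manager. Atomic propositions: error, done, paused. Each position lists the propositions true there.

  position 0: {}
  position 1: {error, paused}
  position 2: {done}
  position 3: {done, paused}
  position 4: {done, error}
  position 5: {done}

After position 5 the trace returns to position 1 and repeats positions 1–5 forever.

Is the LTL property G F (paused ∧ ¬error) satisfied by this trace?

F (paused ∧ ¬error) holds at every position 0..5, and those are all positions ever visited, so G F (paused ∧ ¬error) holds.

Satisfied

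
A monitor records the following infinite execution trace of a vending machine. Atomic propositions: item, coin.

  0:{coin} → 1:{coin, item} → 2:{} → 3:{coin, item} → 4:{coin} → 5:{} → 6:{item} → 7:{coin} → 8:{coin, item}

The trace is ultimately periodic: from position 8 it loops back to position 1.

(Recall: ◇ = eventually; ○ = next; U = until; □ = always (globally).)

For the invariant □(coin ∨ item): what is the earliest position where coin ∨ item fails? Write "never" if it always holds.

Check coin ∨ item at each position in order: 0 ✓, 1 ✓.
At position 2 the labels are {}, so coin ∨ item is false there. This is the first violation.

2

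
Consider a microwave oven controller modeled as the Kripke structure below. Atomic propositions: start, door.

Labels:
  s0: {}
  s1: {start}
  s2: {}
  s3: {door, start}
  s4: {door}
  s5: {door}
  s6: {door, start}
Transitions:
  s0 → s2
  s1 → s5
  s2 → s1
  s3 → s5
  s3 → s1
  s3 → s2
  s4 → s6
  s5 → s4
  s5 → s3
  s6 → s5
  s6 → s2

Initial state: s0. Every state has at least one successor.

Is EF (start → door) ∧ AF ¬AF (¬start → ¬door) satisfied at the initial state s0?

States satisfying start → door: {s0, s2, s3, s4, s5, s6}.
States satisfying EF (start → door): {s0, s1, s2, s3, s4, s5, s6}.
States satisfying ¬AF (¬start → ¬door): ∅.
States satisfying AF ¬AF (¬start → ¬door): ∅.
States satisfying EF (start → door) ∧ AF ¬AF (¬start → ¬door): ∅.
s0 ∉ Sat(EF (start → door) ∧ AF ¬AF (¬start → ¬door)).

Violated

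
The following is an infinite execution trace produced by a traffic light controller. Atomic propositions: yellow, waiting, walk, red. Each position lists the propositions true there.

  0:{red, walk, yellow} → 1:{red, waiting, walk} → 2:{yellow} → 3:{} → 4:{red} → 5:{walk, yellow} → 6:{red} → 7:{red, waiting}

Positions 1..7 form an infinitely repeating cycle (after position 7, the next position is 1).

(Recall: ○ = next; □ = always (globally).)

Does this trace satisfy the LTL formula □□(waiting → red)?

□(waiting → red) holds at every position 0..7, and those are all positions ever visited, so □□(waiting → red) holds.

Holds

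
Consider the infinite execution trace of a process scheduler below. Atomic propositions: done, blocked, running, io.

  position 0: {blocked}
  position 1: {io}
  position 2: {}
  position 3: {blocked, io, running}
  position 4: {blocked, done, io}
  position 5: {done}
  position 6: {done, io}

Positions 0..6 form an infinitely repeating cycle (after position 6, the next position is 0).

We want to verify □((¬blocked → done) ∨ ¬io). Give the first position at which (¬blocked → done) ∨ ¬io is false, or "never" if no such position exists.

1

Check (¬blocked → done) ∨ ¬io at each position in order: 0 ✓.
At position 1 the labels are {io}, so (¬blocked → done) ∨ ¬io is false there. This is the first violation.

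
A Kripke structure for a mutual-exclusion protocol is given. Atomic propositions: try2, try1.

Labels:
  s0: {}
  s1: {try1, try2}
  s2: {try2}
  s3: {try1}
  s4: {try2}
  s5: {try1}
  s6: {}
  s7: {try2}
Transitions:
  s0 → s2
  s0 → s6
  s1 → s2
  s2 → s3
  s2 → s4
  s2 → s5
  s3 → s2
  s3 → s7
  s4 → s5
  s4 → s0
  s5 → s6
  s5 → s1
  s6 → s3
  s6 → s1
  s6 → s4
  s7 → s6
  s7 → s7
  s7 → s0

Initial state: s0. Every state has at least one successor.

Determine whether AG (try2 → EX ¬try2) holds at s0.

States satisfying try2 → EX ¬try2: {s0, s2, s3, s4, s5, s6, s7}.
States satisfying AG (try2 → EX ¬try2): ∅.
s1 is reachable from s0 and violates try2 → EX ¬try2, so AG fails at s0.
s0 ∉ Sat(AG (try2 → EX ¬try2)).

Violated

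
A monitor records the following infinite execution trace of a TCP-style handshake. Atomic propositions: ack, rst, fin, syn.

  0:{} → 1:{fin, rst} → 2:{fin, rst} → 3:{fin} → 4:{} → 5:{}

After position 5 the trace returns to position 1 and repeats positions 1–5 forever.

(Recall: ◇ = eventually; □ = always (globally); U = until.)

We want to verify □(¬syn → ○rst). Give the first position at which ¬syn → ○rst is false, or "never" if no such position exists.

2

Check ¬syn → ○rst at each position in order: 0 ✓, 1 ✓.
At position 2 the labels are {fin, rst} and the next position 3 has {fin}, so ¬syn → ○rst is false there. This is the first violation.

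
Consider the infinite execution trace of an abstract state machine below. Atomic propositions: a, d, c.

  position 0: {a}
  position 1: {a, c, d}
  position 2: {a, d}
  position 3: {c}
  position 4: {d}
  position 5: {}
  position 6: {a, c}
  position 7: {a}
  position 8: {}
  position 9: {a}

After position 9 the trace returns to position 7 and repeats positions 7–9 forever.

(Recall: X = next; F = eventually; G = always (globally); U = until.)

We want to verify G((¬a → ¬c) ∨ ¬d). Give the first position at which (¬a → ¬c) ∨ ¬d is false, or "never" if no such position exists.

never

(¬a → ¬c) ∨ ¬d holds at every position 0..9, and those are all the positions the trace ever visits, so the invariant G((¬a → ¬c) ∨ ¬d) is never violated.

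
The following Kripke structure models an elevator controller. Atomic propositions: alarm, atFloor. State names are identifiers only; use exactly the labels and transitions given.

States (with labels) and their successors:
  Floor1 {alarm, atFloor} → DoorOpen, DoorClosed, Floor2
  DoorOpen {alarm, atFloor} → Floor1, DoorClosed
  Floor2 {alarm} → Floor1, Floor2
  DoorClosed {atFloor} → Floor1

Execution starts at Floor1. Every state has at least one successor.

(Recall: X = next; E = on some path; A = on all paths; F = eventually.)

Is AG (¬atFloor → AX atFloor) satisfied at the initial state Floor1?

States satisfying ¬atFloor → AX atFloor: {Floor1, DoorOpen, DoorClosed}.
States satisfying AG (¬atFloor → AX atFloor): ∅.
Floor2 is reachable from Floor1 and violates ¬atFloor → AX atFloor, so AG fails at Floor1.
Floor1 ∉ Sat(AG (¬atFloor → AX atFloor)).

Does not hold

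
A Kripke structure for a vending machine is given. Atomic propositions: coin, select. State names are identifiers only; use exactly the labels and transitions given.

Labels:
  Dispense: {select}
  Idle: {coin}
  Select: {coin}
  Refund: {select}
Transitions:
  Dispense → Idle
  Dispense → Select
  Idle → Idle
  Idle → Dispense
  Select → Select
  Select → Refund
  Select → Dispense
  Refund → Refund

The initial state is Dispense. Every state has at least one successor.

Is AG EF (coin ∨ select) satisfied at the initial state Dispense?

Yes

States satisfying EF (coin ∨ select): {Dispense, Idle, Select, Refund}.
States satisfying AG EF (coin ∨ select): {Dispense, Idle, Select, Refund}.
Every state reachable from Dispense satisfies EF (coin ∨ select).
Dispense ∈ Sat(AG EF (coin ∨ select)).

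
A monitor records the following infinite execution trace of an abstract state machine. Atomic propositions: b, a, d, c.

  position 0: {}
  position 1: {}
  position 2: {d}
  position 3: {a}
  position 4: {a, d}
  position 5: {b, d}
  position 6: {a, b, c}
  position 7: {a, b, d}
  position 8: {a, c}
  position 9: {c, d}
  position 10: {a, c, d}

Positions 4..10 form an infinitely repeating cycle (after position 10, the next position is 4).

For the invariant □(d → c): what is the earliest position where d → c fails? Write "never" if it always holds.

2

Check d → c at each position in order: 0 ✓, 1 ✓.
At position 2 the labels are {d}, so d → c is false there. This is the first violation.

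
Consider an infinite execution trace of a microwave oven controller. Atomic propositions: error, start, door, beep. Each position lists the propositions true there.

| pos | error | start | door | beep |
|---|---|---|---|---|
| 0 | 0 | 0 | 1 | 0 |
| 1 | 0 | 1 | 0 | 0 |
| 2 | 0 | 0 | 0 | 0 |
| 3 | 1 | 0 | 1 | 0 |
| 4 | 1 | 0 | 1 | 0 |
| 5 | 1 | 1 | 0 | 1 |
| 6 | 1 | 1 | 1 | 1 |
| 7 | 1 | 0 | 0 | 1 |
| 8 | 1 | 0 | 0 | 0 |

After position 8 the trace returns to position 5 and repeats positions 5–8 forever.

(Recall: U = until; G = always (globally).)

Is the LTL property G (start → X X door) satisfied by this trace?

Violated

start → X X door must hold at every position from 0 onward. It fails at position 5, so G (start → X X door) is false.
Positions where start holds: 1, 5, 6.
Check X X door at each: 1→ok, 5→fails, 6→fails.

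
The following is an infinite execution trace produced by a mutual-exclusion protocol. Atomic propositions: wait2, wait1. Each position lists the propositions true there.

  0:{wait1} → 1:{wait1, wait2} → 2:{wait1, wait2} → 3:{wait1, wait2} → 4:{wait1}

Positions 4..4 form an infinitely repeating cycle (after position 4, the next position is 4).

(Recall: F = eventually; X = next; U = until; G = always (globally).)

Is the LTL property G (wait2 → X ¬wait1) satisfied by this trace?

Does not hold

wait2 → X ¬wait1 must hold at every position from 0 onward. It fails at position 1, so G (wait2 → X ¬wait1) is false.
Positions where wait2 holds: 1, 2, 3.
Check X ¬wait1 at each: 1→fails, 2→fails, 3→fails.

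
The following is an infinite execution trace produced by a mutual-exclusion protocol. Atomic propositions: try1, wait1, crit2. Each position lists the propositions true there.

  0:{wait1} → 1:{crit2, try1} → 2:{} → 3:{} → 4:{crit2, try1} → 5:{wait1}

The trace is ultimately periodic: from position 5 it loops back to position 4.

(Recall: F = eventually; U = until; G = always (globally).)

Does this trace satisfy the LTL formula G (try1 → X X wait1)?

No

try1 → X X wait1 must hold at every position from 0 onward. It fails at position 1, so G (try1 → X X wait1) is false.
Positions where try1 holds: 1, 4.
Check X X wait1 at each: 1→fails, 4→fails.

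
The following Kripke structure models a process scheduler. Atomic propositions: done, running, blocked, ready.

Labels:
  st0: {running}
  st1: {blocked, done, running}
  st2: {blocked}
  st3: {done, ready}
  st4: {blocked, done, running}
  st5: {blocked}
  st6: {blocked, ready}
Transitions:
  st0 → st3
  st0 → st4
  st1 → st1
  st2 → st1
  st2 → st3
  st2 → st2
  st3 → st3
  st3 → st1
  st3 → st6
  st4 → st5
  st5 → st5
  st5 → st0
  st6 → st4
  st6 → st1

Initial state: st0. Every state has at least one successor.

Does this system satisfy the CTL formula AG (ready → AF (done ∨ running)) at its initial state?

Holds

States satisfying ready → AF (done ∨ running): {st0, st1, st2, st3, st4, st5, st6}.
States satisfying AG (ready → AF (done ∨ running)): {st0, st1, st2, st3, st4, st5, st6}.
Every state reachable from st0 satisfies ready → AF (done ∨ running).
st0 ∈ Sat(AG (ready → AF (done ∨ running))).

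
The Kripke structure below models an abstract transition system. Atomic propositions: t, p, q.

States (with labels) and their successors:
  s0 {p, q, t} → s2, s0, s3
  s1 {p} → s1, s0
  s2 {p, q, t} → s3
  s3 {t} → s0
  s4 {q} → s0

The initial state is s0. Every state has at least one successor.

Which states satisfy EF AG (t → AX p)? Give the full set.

none

States satisfying AG (t → AX p): ∅.
States satisfying EF AG (t → AX p): ∅.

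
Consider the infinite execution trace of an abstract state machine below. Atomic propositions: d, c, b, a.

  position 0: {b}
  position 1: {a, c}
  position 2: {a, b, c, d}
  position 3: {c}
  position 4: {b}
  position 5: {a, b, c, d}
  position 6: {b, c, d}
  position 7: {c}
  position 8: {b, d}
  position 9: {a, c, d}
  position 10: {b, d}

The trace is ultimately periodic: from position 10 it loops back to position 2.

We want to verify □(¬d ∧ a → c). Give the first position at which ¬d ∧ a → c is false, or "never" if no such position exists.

¬d ∧ a → c holds at every position 0..10, and those are all the positions the trace ever visits, so the invariant □(¬d ∧ a → c) is never violated.

never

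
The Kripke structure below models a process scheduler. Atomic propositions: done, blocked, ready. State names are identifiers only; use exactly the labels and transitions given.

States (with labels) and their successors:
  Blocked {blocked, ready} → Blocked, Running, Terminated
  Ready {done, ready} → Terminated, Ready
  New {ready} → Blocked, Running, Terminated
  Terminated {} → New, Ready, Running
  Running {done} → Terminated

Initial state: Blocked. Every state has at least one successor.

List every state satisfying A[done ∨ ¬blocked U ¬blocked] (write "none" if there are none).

{Ready, New, Terminated, Running}

States satisfying done ∨ ¬blocked: {Ready, New, Terminated, Running}.
States satisfying ¬blocked: {Ready, New, Terminated, Running}.
States satisfying A[done ∨ ¬blocked U ¬blocked]: {Ready, New, Terminated, Running}.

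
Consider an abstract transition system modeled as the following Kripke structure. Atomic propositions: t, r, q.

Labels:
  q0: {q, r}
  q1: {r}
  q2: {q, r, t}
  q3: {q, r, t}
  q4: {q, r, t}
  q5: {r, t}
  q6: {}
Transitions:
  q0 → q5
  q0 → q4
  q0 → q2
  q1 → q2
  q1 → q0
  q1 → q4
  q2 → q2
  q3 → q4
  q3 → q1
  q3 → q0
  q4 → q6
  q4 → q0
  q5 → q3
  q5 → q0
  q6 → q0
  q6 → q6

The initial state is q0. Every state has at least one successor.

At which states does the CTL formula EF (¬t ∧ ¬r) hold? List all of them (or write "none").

States satisfying ¬t ∧ ¬r: {q6}.
States satisfying EF (¬t ∧ ¬r): {q0, q1, q3, q4, q5, q6}.

{q0, q1, q3, q4, q5, q6}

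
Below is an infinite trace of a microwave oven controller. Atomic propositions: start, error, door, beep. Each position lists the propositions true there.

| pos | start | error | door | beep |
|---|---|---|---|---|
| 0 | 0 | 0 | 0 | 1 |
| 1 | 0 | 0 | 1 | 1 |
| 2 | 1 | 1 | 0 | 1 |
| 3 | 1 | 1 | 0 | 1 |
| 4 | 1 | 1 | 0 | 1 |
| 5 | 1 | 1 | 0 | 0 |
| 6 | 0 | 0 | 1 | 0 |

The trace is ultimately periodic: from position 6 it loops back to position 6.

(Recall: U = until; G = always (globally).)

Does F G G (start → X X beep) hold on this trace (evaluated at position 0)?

Yes

G G (start → X X beep) holds at position 6, which is reachable from 0, so F G G (start → X X beep) holds.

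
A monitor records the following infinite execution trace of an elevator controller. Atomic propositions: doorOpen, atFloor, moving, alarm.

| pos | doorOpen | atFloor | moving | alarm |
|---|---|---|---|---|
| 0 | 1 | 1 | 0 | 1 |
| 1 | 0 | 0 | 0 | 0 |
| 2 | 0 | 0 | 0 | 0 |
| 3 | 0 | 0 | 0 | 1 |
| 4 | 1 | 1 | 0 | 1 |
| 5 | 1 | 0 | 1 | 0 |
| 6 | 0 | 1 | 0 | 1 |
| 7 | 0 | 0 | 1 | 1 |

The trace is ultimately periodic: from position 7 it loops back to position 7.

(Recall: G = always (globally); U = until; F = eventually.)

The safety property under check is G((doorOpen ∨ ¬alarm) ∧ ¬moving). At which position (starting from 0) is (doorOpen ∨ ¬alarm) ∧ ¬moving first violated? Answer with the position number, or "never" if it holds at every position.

Check (doorOpen ∨ ¬alarm) ∧ ¬moving at each position in order: 0 ✓, 1 ✓, 2 ✓.
At position 3 the labels are {alarm}, so (doorOpen ∨ ¬alarm) ∧ ¬moving is false there. This is the first violation.

3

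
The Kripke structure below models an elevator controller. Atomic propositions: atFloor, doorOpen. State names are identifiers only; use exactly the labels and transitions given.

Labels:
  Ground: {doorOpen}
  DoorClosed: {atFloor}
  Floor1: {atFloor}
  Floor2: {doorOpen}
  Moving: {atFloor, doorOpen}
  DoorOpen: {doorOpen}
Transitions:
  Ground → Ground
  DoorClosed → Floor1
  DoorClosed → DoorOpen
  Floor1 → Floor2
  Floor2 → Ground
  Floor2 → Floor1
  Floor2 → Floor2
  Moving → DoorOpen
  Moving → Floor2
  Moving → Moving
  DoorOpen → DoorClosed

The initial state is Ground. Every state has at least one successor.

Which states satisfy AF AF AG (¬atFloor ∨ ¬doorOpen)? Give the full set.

States satisfying AF AG (¬atFloor ∨ ¬doorOpen): {Ground, DoorClosed, Floor1, Floor2, DoorOpen}.
States satisfying AF AF AG (¬atFloor ∨ ¬doorOpen): {Ground, DoorClosed, Floor1, Floor2, DoorOpen}.

{Ground, DoorClosed, Floor1, Floor2, DoorOpen}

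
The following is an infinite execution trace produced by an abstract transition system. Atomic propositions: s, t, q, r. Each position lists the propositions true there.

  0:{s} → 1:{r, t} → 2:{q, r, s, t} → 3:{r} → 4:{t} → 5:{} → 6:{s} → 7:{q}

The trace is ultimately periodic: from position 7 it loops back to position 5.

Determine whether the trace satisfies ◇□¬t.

□¬t holds at position 5, which is reachable from 0, so ◇□¬t holds.

Satisfied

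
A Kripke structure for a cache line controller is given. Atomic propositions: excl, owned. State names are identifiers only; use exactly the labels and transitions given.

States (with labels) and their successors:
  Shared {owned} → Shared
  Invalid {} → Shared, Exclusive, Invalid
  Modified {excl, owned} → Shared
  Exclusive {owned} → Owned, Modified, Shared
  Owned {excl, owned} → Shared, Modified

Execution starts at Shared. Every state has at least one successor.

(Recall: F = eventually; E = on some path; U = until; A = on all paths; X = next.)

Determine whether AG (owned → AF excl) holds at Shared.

Violated

States satisfying owned → AF excl: {Invalid, Modified, Owned}.
States satisfying AG (owned → AF excl): ∅.
Shared is reachable from Shared and violates owned → AF excl, so AG fails at Shared.
Shared ∉ Sat(AG (owned → AF excl)).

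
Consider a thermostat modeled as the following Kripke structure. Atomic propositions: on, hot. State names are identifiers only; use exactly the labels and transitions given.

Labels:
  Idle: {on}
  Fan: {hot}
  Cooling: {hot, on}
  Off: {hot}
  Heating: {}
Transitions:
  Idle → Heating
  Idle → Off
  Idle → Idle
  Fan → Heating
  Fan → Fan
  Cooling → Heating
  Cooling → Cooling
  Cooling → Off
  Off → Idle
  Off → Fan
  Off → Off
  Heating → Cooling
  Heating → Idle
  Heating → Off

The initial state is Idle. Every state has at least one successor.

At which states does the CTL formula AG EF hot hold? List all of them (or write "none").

States satisfying EF hot: {Idle, Fan, Cooling, Off, Heating}.
States satisfying AG EF hot: {Idle, Fan, Cooling, Off, Heating}.

{Idle, Fan, Cooling, Off, Heating}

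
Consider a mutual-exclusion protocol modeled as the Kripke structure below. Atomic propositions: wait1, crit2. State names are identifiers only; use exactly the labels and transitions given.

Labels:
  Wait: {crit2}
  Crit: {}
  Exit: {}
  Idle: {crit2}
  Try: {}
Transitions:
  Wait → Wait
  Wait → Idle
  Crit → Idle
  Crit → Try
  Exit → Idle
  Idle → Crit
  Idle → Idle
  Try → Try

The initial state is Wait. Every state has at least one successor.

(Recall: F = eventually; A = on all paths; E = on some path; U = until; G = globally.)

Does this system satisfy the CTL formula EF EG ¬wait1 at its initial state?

States satisfying EG ¬wait1: {Wait, Crit, Exit, Idle, Try}.
States satisfying EF EG ¬wait1: {Wait, Crit, Exit, Idle, Try}.
Some path from Wait reaches a state where EG ¬wait1 holds.
Wait ∈ Sat(EF EG ¬wait1).

Holds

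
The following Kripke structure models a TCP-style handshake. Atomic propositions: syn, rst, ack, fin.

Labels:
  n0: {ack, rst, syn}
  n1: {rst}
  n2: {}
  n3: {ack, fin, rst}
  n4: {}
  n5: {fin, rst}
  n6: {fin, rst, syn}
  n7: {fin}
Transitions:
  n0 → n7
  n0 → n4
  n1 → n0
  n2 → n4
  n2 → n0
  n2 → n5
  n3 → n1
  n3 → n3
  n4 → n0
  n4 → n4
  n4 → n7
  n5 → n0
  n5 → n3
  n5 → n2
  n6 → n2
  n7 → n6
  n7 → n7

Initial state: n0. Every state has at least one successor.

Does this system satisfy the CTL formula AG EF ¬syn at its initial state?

Holds

States satisfying EF ¬syn: {n0, n1, n2, n3, n4, n5, n6, n7}.
States satisfying AG EF ¬syn: {n0, n1, n2, n3, n4, n5, n6, n7}.
Every state reachable from n0 satisfies EF ¬syn.
n0 ∈ Sat(AG EF ¬syn).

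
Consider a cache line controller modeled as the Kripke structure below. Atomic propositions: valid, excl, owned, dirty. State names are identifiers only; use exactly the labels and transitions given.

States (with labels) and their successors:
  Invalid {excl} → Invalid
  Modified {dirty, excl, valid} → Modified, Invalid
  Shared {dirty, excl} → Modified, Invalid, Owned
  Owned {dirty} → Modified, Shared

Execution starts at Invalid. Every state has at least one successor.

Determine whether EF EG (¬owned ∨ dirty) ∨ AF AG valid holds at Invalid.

Holds

States satisfying EG (¬owned ∨ dirty): {Invalid, Modified, Shared, Owned}.
States satisfying EF EG (¬owned ∨ dirty): {Invalid, Modified, Shared, Owned}.
States satisfying AG valid: ∅.
States satisfying AF AG valid: ∅.
States satisfying EF EG (¬owned ∨ dirty) ∨ AF AG valid: {Invalid, Modified, Shared, Owned}.
Invalid ∈ Sat(EF EG (¬owned ∨ dirty) ∨ AF AG valid).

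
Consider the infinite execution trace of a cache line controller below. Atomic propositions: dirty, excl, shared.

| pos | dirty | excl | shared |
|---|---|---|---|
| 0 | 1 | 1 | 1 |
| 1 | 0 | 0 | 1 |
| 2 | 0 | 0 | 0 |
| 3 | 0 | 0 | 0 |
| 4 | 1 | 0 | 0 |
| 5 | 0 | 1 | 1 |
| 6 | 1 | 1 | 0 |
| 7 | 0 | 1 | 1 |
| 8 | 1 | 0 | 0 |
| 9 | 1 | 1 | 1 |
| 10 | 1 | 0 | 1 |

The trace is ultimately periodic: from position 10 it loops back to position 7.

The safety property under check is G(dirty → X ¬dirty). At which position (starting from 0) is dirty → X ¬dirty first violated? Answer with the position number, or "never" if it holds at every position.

Check dirty → X ¬dirty at each position in order: 0 ✓, 1 ✓, 2 ✓, 3 ✓, 4 ✓, 5 ✓, 6 ✓, 7 ✓.
At position 8 the labels are {dirty} and the next position 9 has {dirty, excl, shared}, so dirty → X ¬dirty is false there. This is the first violation.

8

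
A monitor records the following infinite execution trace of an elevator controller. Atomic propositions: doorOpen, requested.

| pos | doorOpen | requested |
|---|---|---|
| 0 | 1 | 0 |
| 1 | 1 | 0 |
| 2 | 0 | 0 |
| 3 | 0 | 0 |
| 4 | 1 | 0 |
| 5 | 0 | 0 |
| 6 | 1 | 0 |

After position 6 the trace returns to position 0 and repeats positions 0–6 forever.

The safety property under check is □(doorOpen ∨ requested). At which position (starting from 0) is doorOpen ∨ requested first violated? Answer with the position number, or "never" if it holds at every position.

Check doorOpen ∨ requested at each position in order: 0 ✓, 1 ✓.
At position 2 the labels are {}, so doorOpen ∨ requested is false there. This is the first violation.

2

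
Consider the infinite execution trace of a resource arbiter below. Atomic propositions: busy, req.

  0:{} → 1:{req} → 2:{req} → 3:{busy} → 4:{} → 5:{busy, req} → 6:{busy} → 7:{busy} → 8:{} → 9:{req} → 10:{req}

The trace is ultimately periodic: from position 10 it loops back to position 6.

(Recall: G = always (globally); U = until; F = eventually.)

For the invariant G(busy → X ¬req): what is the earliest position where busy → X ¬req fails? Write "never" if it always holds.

busy → X ¬req holds at every position 0..10, and those are all the positions the trace ever visits, so the invariant G(busy → X ¬req) is never violated.

never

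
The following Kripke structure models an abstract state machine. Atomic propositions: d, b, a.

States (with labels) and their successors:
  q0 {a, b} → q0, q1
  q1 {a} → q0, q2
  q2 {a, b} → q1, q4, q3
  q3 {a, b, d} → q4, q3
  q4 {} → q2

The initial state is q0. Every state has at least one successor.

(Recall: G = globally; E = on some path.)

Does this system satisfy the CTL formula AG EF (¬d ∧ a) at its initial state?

States satisfying EF (¬d ∧ a): {q0, q1, q2, q3, q4}.
States satisfying AG EF (¬d ∧ a): {q0, q1, q2, q3, q4}.
Every state reachable from q0 satisfies EF (¬d ∧ a).
q0 ∈ Sat(AG EF (¬d ∧ a)).

Yes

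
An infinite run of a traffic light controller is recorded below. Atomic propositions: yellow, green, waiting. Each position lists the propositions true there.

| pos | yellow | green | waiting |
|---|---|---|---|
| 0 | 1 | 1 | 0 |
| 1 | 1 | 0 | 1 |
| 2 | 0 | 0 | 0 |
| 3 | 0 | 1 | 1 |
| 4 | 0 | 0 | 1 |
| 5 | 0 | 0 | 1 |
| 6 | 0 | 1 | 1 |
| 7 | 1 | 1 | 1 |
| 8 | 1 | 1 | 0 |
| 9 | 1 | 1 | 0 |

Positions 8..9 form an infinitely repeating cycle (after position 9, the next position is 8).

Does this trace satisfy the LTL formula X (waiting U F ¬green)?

The position after 0 is 1; waiting U F ¬green is true there.

Yes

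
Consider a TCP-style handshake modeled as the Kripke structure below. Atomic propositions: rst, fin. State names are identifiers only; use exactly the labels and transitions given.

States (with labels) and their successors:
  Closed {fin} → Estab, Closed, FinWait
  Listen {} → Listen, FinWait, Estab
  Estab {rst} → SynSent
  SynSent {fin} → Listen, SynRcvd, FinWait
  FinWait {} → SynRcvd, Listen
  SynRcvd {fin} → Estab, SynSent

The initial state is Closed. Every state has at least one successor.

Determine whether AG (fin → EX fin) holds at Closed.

States satisfying fin → EX fin: {Closed, Listen, Estab, SynSent, FinWait, SynRcvd}.
States satisfying AG (fin → EX fin): {Closed, Listen, Estab, SynSent, FinWait, SynRcvd}.
Every state reachable from Closed satisfies fin → EX fin.
Closed ∈ Sat(AG (fin → EX fin)).

Yes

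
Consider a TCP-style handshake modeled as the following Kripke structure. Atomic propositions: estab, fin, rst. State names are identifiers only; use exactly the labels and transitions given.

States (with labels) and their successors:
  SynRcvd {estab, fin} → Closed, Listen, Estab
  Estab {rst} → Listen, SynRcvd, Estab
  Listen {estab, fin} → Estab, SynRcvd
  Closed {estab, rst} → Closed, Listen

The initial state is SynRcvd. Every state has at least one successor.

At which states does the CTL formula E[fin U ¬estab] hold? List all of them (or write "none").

{SynRcvd, Estab, Listen}

States satisfying fin: {SynRcvd, Listen}.
States satisfying ¬estab: {Estab}.
States satisfying E[fin U ¬estab]: {SynRcvd, Estab, Listen}.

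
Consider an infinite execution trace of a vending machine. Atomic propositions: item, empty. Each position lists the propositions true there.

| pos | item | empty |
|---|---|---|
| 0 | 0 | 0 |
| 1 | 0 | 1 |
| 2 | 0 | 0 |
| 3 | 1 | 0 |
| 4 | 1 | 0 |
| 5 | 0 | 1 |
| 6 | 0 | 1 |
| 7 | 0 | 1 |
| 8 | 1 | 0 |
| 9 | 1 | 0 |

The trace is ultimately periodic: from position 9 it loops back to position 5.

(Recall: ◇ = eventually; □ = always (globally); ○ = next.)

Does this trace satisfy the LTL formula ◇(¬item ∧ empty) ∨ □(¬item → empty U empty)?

Yes

¬item ∧ empty holds at position 1, which is reachable from 0, so ◇(¬item ∧ empty) holds.
¬item → empty U empty must hold at every position from 0 onward. It fails at position 0, so □(¬item → empty U empty) is false.
Positions where ¬item holds: 0, 1, 2, 5, 6, 7.
Check empty U empty at each: 0→fails, 1→ok, 2→fails, 5→ok, 6→ok, 7→ok.
At position 0: ◇(¬item ∧ empty) is true; □(¬item → empty U empty) is false; so ◇(¬item ∧ empty) ∨ □(¬item → empty U empty) is true.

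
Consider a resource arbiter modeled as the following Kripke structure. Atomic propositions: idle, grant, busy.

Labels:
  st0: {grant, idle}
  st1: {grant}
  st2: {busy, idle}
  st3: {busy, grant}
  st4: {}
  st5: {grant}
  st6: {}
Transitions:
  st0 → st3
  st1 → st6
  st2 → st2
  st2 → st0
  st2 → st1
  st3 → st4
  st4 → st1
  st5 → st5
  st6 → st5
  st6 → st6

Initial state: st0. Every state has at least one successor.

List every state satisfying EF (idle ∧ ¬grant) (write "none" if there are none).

{st2}

States satisfying idle ∧ ¬grant: {st2}.
States satisfying EF (idle ∧ ¬grant): {st2}.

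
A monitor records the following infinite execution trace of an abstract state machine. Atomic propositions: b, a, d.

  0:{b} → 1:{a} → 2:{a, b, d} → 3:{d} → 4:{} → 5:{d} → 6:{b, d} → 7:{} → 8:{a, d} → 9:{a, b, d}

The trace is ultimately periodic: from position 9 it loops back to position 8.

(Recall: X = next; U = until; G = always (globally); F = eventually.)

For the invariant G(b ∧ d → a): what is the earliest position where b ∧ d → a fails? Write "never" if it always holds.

6

Check b ∧ d → a at each position in order: 0 ✓, 1 ✓, 2 ✓, 3 ✓, 4 ✓, 5 ✓.
At position 6 the labels are {b, d}, so b ∧ d → a is false there. This is the first violation.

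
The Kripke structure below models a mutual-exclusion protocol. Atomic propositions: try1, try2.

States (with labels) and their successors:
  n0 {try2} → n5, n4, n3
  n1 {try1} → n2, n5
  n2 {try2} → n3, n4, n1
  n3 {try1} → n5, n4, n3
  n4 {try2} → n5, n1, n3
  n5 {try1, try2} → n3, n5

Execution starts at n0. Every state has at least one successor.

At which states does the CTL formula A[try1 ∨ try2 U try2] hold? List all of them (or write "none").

States satisfying try1 ∨ try2: {n0, n1, n2, n3, n4, n5}.
States satisfying try2: {n0, n2, n4, n5}.
States satisfying A[try1 ∨ try2 U try2]: {n0, n1, n2, n4, n5}.

{n0, n1, n2, n4, n5}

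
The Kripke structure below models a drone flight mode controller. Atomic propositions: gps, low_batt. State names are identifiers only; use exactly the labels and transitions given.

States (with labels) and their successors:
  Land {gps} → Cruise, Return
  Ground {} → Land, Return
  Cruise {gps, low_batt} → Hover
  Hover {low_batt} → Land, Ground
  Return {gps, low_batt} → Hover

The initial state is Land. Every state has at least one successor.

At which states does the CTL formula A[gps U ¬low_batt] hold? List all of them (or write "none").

States satisfying gps: {Land, Cruise, Return}.
States satisfying ¬low_batt: {Land, Ground}.
States satisfying A[gps U ¬low_batt]: {Land, Ground}.

{Land, Ground}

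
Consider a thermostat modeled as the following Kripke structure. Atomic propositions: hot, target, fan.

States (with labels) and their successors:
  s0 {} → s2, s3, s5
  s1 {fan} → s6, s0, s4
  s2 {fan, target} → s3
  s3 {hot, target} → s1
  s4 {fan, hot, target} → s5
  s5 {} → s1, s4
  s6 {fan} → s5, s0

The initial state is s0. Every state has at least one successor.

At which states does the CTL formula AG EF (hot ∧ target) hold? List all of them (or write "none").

{s0, s1, s2, s3, s4, s5, s6}

States satisfying EF (hot ∧ target): {s0, s1, s2, s3, s4, s5, s6}.
States satisfying AG EF (hot ∧ target): {s0, s1, s2, s3, s4, s5, s6}.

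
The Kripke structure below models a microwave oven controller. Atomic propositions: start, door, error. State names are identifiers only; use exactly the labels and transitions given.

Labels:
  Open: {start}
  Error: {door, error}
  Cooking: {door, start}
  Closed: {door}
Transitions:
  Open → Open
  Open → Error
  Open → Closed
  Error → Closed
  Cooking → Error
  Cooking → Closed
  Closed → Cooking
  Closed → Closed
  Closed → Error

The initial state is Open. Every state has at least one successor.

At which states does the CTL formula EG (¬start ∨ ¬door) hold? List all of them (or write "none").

{Open, Error, Closed}

States satisfying ¬start ∨ ¬door: {Open, Error, Closed}.
States satisfying EG (¬start ∨ ¬door): {Open, Error, Closed}.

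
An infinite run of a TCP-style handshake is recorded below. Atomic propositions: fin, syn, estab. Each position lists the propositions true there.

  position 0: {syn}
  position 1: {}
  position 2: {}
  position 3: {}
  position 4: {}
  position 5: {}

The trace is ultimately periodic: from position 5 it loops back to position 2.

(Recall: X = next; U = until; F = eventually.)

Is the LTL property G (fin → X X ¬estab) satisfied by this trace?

fin → X X ¬estab holds at every position 0..5, and those are all positions ever visited, so G (fin → X X ¬estab) holds.

Yes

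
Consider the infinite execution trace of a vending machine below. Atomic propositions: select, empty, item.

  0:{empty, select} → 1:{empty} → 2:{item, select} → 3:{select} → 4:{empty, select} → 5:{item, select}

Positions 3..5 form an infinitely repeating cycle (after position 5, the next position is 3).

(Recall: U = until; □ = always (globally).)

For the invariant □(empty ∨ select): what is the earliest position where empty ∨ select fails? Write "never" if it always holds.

empty ∨ select holds at every position 0..5, and those are all the positions the trace ever visits, so the invariant □(empty ∨ select) is never violated.

never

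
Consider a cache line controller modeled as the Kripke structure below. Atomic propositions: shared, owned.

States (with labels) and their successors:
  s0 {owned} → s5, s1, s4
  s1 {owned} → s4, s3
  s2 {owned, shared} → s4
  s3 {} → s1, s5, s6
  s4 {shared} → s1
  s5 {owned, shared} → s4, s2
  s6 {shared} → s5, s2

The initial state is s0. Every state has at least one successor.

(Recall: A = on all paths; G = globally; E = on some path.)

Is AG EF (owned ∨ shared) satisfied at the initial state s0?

Holds

States satisfying EF (owned ∨ shared): {s0, s1, s2, s3, s4, s5, s6}.
States satisfying AG EF (owned ∨ shared): {s0, s1, s2, s3, s4, s5, s6}.
Every state reachable from s0 satisfies EF (owned ∨ shared).
s0 ∈ Sat(AG EF (owned ∨ shared)).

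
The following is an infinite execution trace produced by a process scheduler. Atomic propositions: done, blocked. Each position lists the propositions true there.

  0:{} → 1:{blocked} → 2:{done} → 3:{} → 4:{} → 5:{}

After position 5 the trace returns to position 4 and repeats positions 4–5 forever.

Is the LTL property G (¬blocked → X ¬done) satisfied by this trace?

Satisfied

¬blocked → X ¬done holds at every position 0..5, and those are all positions ever visited, so G (¬blocked → X ¬done) holds.
Positions where ¬blocked holds: 0, 2, 3, 4, 5.
Check X ¬done at each: 0→ok, 2→ok, 3→ok, 4→ok, 5→ok.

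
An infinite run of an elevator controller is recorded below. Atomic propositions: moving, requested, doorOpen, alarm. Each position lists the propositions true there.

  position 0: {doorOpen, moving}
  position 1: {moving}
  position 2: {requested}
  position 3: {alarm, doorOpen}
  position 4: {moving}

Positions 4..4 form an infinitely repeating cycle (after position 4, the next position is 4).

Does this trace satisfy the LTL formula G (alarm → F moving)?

Holds

alarm → F moving holds at every position 0..4, and those are all positions ever visited, so G (alarm → F moving) holds.
Positions where alarm holds: 3.
Check F moving at each: 3→ok.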